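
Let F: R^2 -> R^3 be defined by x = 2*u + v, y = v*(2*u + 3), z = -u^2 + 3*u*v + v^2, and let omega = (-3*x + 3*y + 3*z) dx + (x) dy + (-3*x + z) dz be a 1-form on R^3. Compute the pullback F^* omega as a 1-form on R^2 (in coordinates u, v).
F^* omega = (2*u^3 - 9*u^2*v + 6*u^2 + 7*u*v^2 + 22*u*v - 12*u + 3*v^3 - v^2 + 12*v) du + (-3*u^3 + 7*u^2*v - 17*u^2 + 9*u*v^2 - 4*u*v + 2*v^3 - 3*v^2 + 9*v) dv

Using F^*(f dg) = (f ∘ F) d(g ∘ F), substitute each coordinate x_i by F_i(u, v) in f_i, and replace dx_i by d F_i = (∂F_i/∂u) du + (∂F_i/∂v) dv.
  For the x component: f_1(F) = -3*u^2 + 15*u*v - 6*u + 3*v^2 + 6*v; d F_1 = (2) du + (1) dv
  For the y component: f_2(F) = 2*u + v; d F_2 = (2*v) du + (2*u + 3) dv
  For the z component: f_3(F) = -u^2 + 3*u*v - 6*u + v^2 - 3*v; d F_3 = (-2*u + 3*v) du + (3*u + 2*v) dv
Combining and collecting du, dv coefficients:
  coeff of du: 2*u^3 - 9*u^2*v + 6*u^2 + 7*u*v^2 + 22*u*v - 12*u + 3*v^3 - v^2 + 12*v
  coeff of dv: -3*u^3 + 7*u^2*v - 17*u^2 + 9*u*v^2 - 4*u*v + 2*v^3 - 3*v^2 + 9*v
F^* omega = (2*u^3 - 9*u^2*v + 6*u^2 + 7*u*v^2 + 22*u*v - 12*u + 3*v^3 - v^2 + 12*v) du + (-3*u^3 + 7*u^2*v - 17*u^2 + 9*u*v^2 - 4*u*v + 2*v^3 - 3*v^2 + 9*v) dv.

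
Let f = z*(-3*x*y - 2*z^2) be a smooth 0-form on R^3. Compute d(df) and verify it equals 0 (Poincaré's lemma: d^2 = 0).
d(df) = 0

Step 1: df = sum_i (∂f/∂x_i) dx_i = (-3*y*z) dx + (-3*x*z) dy + (-3*x*y - 6*z^2) dz.
Step 2: Apply d again. Using the 1-form formula, the coefficient of dx ∧ dy in d(df) is ∂^2 f/∂x ∂y - ∂^2 f/∂y ∂x = (-3*z) - (-3*z) = 0 (equality of mixed partials for smooth f).
Similarly for dx ∧ dz and dy ∧ dz — all coefficients vanish. So d(df) = 0.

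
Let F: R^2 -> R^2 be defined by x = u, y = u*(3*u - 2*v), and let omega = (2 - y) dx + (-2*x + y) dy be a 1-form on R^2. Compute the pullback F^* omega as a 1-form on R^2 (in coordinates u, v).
F^* omega = (18*u^3 - 18*u^2*v - 15*u^2 + 4*u*v^2 + 6*u*v + 2) du + (u^2*(-6*u + 4*v + 4)) dv

Using F^*(f dg) = (f ∘ F) d(g ∘ F), substitute each coordinate x_i by F_i(u, v) in f_i, and replace dx_i by d F_i = (∂F_i/∂u) du + (∂F_i/∂v) dv.
  For the x component: f_1(F) = -3*u^2 + 2*u*v + 2; d F_1 = (1) du + (0) dv
  For the y component: f_2(F) = u*(3*u - 2*v - 2); d F_2 = (6*u - 2*v) du + (-2*u) dv
Combining and collecting du, dv coefficients:
  coeff of du: 18*u^3 - 18*u^2*v - 15*u^2 + 4*u*v^2 + 6*u*v + 2
  coeff of dv: u^2*(-6*u + 4*v + 4)
F^* omega = (18*u^3 - 18*u^2*v - 15*u^2 + 4*u*v^2 + 6*u*v + 2) du + (u^2*(-6*u + 4*v + 4)) dv.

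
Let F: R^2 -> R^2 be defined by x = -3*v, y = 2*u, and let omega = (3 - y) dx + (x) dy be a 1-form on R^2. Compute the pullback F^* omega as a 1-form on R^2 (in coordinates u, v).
F^* omega = (-6*v) du + (6*u - 9) dv

Using F^*(f dg) = (f ∘ F) d(g ∘ F), substitute each coordinate x_i by F_i(u, v) in f_i, and replace dx_i by d F_i = (∂F_i/∂u) du + (∂F_i/∂v) dv.
  For the x component: f_1(F) = 3 - 2*u; d F_1 = (0) du + (-3) dv
  For the y component: f_2(F) = -3*v; d F_2 = (2) du + (0) dv
Combining and collecting du, dv coefficients:
  coeff of du: -6*v
  coeff of dv: 6*u - 9
F^* omega = (-6*v) du + (6*u - 9) dv.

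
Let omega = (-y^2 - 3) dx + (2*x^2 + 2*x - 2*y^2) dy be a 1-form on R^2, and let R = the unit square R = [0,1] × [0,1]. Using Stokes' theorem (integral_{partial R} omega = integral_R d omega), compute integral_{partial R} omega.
integral_(partial R) omega = 5

Stokes: integral_partial_R omega = integral_R d omega with d omega = (∂Q/∂x - ∂P/∂y) dx ∧ dy.
  ∂Q/∂x = 4*x + 2
  ∂P/∂y = -2*y
  integrand = ∂Q/∂x - ∂P/∂y = 4*x + 2*y + 2.
Integrating over R: integral_0^1 integral_0^1 (4*x + 2*y + 2) dx dy = 5.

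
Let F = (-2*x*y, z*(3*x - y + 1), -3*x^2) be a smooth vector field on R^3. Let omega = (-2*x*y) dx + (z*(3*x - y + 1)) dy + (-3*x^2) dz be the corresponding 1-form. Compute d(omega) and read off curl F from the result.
d(omega) = (-3*x + y - 1) dy ∧ dz + (6*x) dz ∧ dx + (2*x + 3*z) dx ∧ dy; curl F = (-3*x + y - 1, 6*x, 2*x + 3*z)

d omega = sum_{i<j} (∂f_j/∂x_i - ∂f_i/∂x_j) dx_i ∧ dx_j. Under the identification (dy ∧ dz, dz ∧ dx, dx ∧ dy) ↔ (e_x, e_y, e_z), the coefficients are exactly the components of curl F. Compute:
  ∂R/∂y - ∂Q/∂z = (0) - (3*x - y + 1) = -3*x + y - 1
  ∂P/∂z - ∂R/∂x = (0) - (-6*x) = 6*x
  ∂Q/∂x - ∂P/∂y = (3*z) - (-2*x) = 2*x + 3*z.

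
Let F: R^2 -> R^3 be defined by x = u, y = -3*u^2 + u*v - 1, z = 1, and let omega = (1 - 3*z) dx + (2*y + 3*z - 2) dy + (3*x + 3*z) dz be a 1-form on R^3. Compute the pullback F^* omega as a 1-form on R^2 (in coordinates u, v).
F^* omega = (36*u^3 - 18*u^2*v + 2*u*v^2 + 6*u - v - 2) du + (u*(-6*u^2 + 2*u*v - 1)) dv

Using F^*(f dg) = (f ∘ F) d(g ∘ F), substitute each coordinate x_i by F_i(u, v) in f_i, and replace dx_i by d F_i = (∂F_i/∂u) du + (∂F_i/∂v) dv.
  For the x component: f_1(F) = -2; d F_1 = (1) du + (0) dv
  For the y component: f_2(F) = -6*u^2 + 2*u*v - 1; d F_2 = (-6*u + v) du + (u) dv
  For the z component: f_3(F) = 3*u + 3; d F_3 = (0) du + (0) dv
Combining and collecting du, dv coefficients:
  coeff of du: 36*u^3 - 18*u^2*v + 2*u*v^2 + 6*u - v - 2
  coeff of dv: u*(-6*u^2 + 2*u*v - 1)
F^* omega = (36*u^3 - 18*u^2*v + 2*u*v^2 + 6*u - v - 2) du + (u*(-6*u^2 + 2*u*v - 1)) dv.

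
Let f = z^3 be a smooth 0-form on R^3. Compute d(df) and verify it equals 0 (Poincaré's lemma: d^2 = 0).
d(df) = 0

Step 1: df = sum_i (∂f/∂x_i) dx_i = (0) dx + (0) dy + (3*z^2) dz.
Step 2: Apply d again. Using the 1-form formula, the coefficient of dx ∧ dy in d(df) is ∂^2 f/∂x ∂y - ∂^2 f/∂y ∂x = (0) - (0) = 0 (equality of mixed partials for smooth f).
Similarly for dx ∧ dz and dy ∧ dz — all coefficients vanish. So d(df) = 0.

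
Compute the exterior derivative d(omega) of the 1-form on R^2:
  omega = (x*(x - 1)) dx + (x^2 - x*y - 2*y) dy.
d(omega) = (2*x - y) dx ∧ dy

For a 1-form omega = sum_i f_i dx_i, the exterior derivative is
  d(omega) = sum_{i < j} (∂f_j/∂x_i - ∂f_i/∂x_j) dx_i ∧ dx_j.
  coefficient of dx ∧ dy: ∂f_2/∂x - ∂f_1/∂y = ∂(x^2 - x*y - 2*y)/∂x - ∂(x*(x - 1))/∂y = 2*x - y
Assembling: d(omega) = (2*x - y) dx ∧ dy.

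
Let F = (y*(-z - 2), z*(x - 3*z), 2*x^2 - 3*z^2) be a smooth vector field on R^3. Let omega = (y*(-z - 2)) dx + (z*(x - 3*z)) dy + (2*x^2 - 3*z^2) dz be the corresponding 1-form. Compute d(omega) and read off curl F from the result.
d(omega) = (-x + 6*z) dy ∧ dz + (-4*x - y) dz ∧ dx + (2*z + 2) dx ∧ dy; curl F = (-x + 6*z, -4*x - y, 2*z + 2)

d omega = sum_{i<j} (∂f_j/∂x_i - ∂f_i/∂x_j) dx_i ∧ dx_j. Under the identification (dy ∧ dz, dz ∧ dx, dx ∧ dy) ↔ (e_x, e_y, e_z), the coefficients are exactly the components of curl F. Compute:
  ∂R/∂y - ∂Q/∂z = (0) - (x - 6*z) = -x + 6*z
  ∂P/∂z - ∂R/∂x = (-y) - (4*x) = -4*x - y
  ∂Q/∂x - ∂P/∂y = (z) - (-z - 2) = 2*z + 2.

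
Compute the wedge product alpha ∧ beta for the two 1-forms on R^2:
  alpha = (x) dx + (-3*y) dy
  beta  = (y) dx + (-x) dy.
alpha ∧ beta = (-x^2 + 3*y^2) dx ∧ dy

Distribute the wedge, using dx_i ∧ dx_j = -dx_j ∧ dx_i and dx_i ∧ dx_i = 0. For each pair (i, j) with i < j, the coefficient of dx_i ∧ dx_j in alpha ∧ beta is (alpha_i * beta_j - alpha_j * beta_i). Collecting: alpha ∧ beta = (-x^2 + 3*y^2) dx ∧ dy.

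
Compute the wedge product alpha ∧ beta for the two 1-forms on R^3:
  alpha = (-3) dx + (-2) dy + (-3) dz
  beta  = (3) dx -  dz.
alpha ∧ beta = (12) dx ∧ dz + (6) dx ∧ dy + (2) dy ∧ dz

Distribute the wedge, using dx_i ∧ dx_j = -dx_j ∧ dx_i and dx_i ∧ dx_i = 0. For each pair (i, j) with i < j, the coefficient of dx_i ∧ dx_j in alpha ∧ beta is (alpha_i * beta_j - alpha_j * beta_i). Collecting: alpha ∧ beta = (12) dx ∧ dz + (6) dx ∧ dy + (2) dy ∧ dz.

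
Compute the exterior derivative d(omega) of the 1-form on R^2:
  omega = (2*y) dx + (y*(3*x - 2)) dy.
d(omega) = (3*y - 2) dx ∧ dy

For a 1-form omega = sum_i f_i dx_i, the exterior derivative is
  d(omega) = sum_{i < j} (∂f_j/∂x_i - ∂f_i/∂x_j) dx_i ∧ dx_j.
  coefficient of dx ∧ dy: ∂f_2/∂x - ∂f_1/∂y = ∂(y*(3*x - 2))/∂x - ∂(2*y)/∂y = 3*y - 2
Assembling: d(omega) = (3*y - 2) dx ∧ dy.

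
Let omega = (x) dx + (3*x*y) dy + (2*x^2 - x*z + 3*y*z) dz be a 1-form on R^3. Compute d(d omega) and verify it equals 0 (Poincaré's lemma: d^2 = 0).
d(d omega) = 0

Step 1: d omega = sum_{i<j} (∂f_j/∂x_i - ∂f_i/∂x_j) dx_i ∧ dx_j:
  coeff of dx ∧ dy: 3*y
  coeff of dx ∧ dz: 4*x - z
  coeff of dy ∧ dz: 3*z
Step 2: Apply d again to each 2-form coefficient. The only possible 3-form in R^3 is dx ∧ dy ∧ dz, with coefficient
  ∂(coeff of dy∧dz)/∂x - ∂(coeff of dx∧dz)/∂y + ∂(coeff of dx∧dy)/∂z
  = ∂/∂x (3*z) - ∂/∂y (4*x - z) + ∂/∂z (3*y).
Each of these terms simplifies to sums of mixed partials that cancel in pairs. The result is 0 (by equality of mixed partials for smooth functions — Schwarz / Clairaut).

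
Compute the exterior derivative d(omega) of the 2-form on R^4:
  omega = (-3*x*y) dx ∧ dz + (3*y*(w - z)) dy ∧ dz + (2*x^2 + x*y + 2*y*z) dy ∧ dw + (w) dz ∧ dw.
d(omega) = (3*x) dx ∧ dy ∧ dz + (y) dy ∧ dz ∧ dw + (4*x + y) dx ∧ dy ∧ dw

For a 2-form omega = sum_{i<j} g_{ij} dx_i ∧ dx_j, the exterior derivative is
  d(omega) = sum_{i<j} d(g_{ij}) ∧ dx_i ∧ dx_j = sum_{i<j, k} (∂g_{ij}/∂x_k) dx_k ∧ dx_i ∧ dx_j.
Expand each term, using dx_k ∧ dx_i ∧ dx_j = sgn(permutation) dx_{(a)} ∧ dx_{(b)} ∧ dx_{(c)} with (a < b < c) sorted:
  d(-3*x*y) includes (∂/∂y)(-3*x*y) dy = (-3*x) dy, which multiplied by dx ∧ dz gives (3*x) dx ∧ dy ∧ dz
  d(3*y*(w - z)) includes (∂/∂w)(3*y*(w - z)) dw = (3*y) dw, which multiplied by dy ∧ dz gives (3*y) dy ∧ dz ∧ dw
  d(2*x^2 + x*y + 2*y*z) includes (∂/∂x)(2*x^2 + x*y + 2*y*z) dx = (4*x + y) dx, which multiplied by dy ∧ dw gives (4*x + y) dx ∧ dy ∧ dw
  d(2*x^2 + x*y + 2*y*z) includes (∂/∂z)(2*x^2 + x*y + 2*y*z) dz = (2*y) dz, which multiplied by dy ∧ dw gives (-2*y) dy ∧ dz ∧ dw
Collecting like 3-forms: d(omega) = (3*x) dx ∧ dy ∧ dz + (y) dy ∧ dz ∧ dw + (4*x + y) dx ∧ dy ∧ dw.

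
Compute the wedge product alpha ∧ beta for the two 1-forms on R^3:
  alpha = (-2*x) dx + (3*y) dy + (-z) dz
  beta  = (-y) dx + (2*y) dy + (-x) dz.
alpha ∧ beta = (y*(-4*x + 3*y)) dx ∧ dy + (2*x^2 - y*z) dx ∧ dz + (y*(-3*x + 2*z)) dy ∧ dz

Distribute the wedge, using dx_i ∧ dx_j = -dx_j ∧ dx_i and dx_i ∧ dx_i = 0. For each pair (i, j) with i < j, the coefficient of dx_i ∧ dx_j in alpha ∧ beta is (alpha_i * beta_j - alpha_j * beta_i). Collecting: alpha ∧ beta = (y*(-4*x + 3*y)) dx ∧ dy + (2*x^2 - y*z) dx ∧ dz + (y*(-3*x + 2*z)) dy ∧ dz.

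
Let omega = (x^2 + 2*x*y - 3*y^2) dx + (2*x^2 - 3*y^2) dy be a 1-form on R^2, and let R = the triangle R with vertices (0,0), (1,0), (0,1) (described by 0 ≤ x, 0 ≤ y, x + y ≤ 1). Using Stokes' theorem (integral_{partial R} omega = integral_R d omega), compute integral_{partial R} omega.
integral_(partial R) omega = 4/3

Stokes: integral_partial_R omega = integral_R d omega with d omega = (∂Q/∂x - ∂P/∂y) dx ∧ dy.
  ∂Q/∂x = 4*x
  ∂P/∂y = 2*x - 6*y
  integrand = ∂Q/∂x - ∂P/∂y = 2*x + 6*y.
Integrating over R: integral_0^1 integral_0^{1-x} (2*x + 6*y) dy dx = 4/3.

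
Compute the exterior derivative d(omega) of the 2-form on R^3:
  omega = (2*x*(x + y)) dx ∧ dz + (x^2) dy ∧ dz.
d(omega) = 0

For a 2-form omega = sum_{i<j} g_{ij} dx_i ∧ dx_j, the exterior derivative is
  d(omega) = sum_{i<j} d(g_{ij}) ∧ dx_i ∧ dx_j = sum_{i<j, k} (∂g_{ij}/∂x_k) dx_k ∧ dx_i ∧ dx_j.
Expand each term, using dx_k ∧ dx_i ∧ dx_j = sgn(permutation) dx_{(a)} ∧ dx_{(b)} ∧ dx_{(c)} with (a < b < c) sorted:
  d(2*x*(x + y)) includes (∂/∂y)(2*x*(x + y)) dy = (2*x) dy, which multiplied by dx ∧ dz gives (-2*x) dx ∧ dy ∧ dz
  d(x^2) includes (∂/∂x)(x^2) dx = (2*x) dx, which multiplied by dy ∧ dz gives (2*x) dx ∧ dy ∧ dz
Collecting like 3-forms: d(omega) = 0.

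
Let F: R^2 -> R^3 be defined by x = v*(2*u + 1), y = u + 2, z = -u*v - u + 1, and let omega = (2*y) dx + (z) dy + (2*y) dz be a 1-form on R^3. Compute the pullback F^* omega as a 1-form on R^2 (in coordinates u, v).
F^* omega = (u*v - 3*u + 4*v - 3) du + (2*u^2 + 6*u + 4) dv

Using F^*(f dg) = (f ∘ F) d(g ∘ F), substitute each coordinate x_i by F_i(u, v) in f_i, and replace dx_i by d F_i = (∂F_i/∂u) du + (∂F_i/∂v) dv.
  For the x component: f_1(F) = 2*u + 4; d F_1 = (2*v) du + (2*u + 1) dv
  For the y component: f_2(F) = -u*v - u + 1; d F_2 = (1) du + (0) dv
  For the z component: f_3(F) = 2*u + 4; d F_3 = (-v - 1) du + (-u) dv
Combining and collecting du, dv coefficients:
  coeff of du: u*v - 3*u + 4*v - 3
  coeff of dv: 2*u^2 + 6*u + 4
F^* omega = (u*v - 3*u + 4*v - 3) du + (2*u^2 + 6*u + 4) dv.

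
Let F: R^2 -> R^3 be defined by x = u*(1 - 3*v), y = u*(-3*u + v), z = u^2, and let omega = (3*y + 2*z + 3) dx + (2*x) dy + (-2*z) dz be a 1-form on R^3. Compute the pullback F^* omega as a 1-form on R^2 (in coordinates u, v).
F^* omega = (-4*u^3 + 57*u^2*v - 19*u^2 - 15*u*v^2 + 5*u*v - 9*v + 3) du + (u*(21*u^2 - 15*u*v + 2*u - 9)) dv

Using F^*(f dg) = (f ∘ F) d(g ∘ F), substitute each coordinate x_i by F_i(u, v) in f_i, and replace dx_i by d F_i = (∂F_i/∂u) du + (∂F_i/∂v) dv.
  For the x component: f_1(F) = -7*u^2 + 3*u*v + 3; d F_1 = (1 - 3*v) du + (-3*u) dv
  For the y component: f_2(F) = 2*u*(1 - 3*v); d F_2 = (-6*u + v) du + (u) dv
  For the z component: f_3(F) = -2*u^2; d F_3 = (2*u) du + (0) dv
Combining and collecting du, dv coefficients:
  coeff of du: -4*u^3 + 57*u^2*v - 19*u^2 - 15*u*v^2 + 5*u*v - 9*v + 3
  coeff of dv: u*(21*u^2 - 15*u*v + 2*u - 9)
F^* omega = (-4*u^3 + 57*u^2*v - 19*u^2 - 15*u*v^2 + 5*u*v - 9*v + 3) du + (u*(21*u^2 - 15*u*v + 2*u - 9)) dv.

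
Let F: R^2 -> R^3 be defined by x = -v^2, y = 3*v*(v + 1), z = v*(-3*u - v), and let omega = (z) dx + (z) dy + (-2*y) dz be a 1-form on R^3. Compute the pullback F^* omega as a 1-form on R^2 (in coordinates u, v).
F^* omega = (18*v^2*(v + 1)) du + (v*(6*u*v + 9*u + 8*v^2 + 9*v)) dv

Using F^*(f dg) = (f ∘ F) d(g ∘ F), substitute each coordinate x_i by F_i(u, v) in f_i, and replace dx_i by d F_i = (∂F_i/∂u) du + (∂F_i/∂v) dv.
  For the x component: f_1(F) = v*(-3*u - v); d F_1 = (0) du + (-2*v) dv
  For the y component: f_2(F) = v*(-3*u - v); d F_2 = (0) du + (6*v + 3) dv
  For the z component: f_3(F) = 6*v*(-v - 1); d F_3 = (-3*v) du + (-3*u - 2*v) dv
Combining and collecting du, dv coefficients:
  coeff of du: 18*v^2*(v + 1)
  coeff of dv: v*(6*u*v + 9*u + 8*v^2 + 9*v)
F^* omega = (18*v^2*(v + 1)) du + (v*(6*u*v + 9*u + 8*v^2 + 9*v)) dv.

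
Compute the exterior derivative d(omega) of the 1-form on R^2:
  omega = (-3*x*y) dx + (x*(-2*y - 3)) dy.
d(omega) = (3*x - 2*y - 3) dx ∧ dy

For a 1-form omega = sum_i f_i dx_i, the exterior derivative is
  d(omega) = sum_{i < j} (∂f_j/∂x_i - ∂f_i/∂x_j) dx_i ∧ dx_j.
  coefficient of dx ∧ dy: ∂f_2/∂x - ∂f_1/∂y = ∂(x*(-2*y - 3))/∂x - ∂(-3*x*y)/∂y = 3*x - 2*y - 3
Assembling: d(omega) = (3*x - 2*y - 3) dx ∧ dy.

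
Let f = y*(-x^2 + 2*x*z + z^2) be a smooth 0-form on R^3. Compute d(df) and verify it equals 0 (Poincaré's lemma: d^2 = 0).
d(df) = 0

Step 1: df = sum_i (∂f/∂x_i) dx_i = (2*y*(-x + z)) dx + (-x^2 + 2*x*z + z^2) dy + (2*y*(x + z)) dz.
Step 2: Apply d again. Using the 1-form formula, the coefficient of dx ∧ dy in d(df) is ∂^2 f/∂x ∂y - ∂^2 f/∂y ∂x = (-2*x + 2*z) - (-2*x + 2*z) = 0 (equality of mixed partials for smooth f).
Similarly for dx ∧ dz and dy ∧ dz — all coefficients vanish. So d(df) = 0.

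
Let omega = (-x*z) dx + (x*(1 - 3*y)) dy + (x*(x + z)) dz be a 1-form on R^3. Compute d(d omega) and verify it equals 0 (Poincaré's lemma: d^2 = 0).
d(d omega) = 0

Step 1: d omega = sum_{i<j} (∂f_j/∂x_i - ∂f_i/∂x_j) dx_i ∧ dx_j:
  coeff of dx ∧ dy: 1 - 3*y
  coeff of dx ∧ dz: 3*x + z
  coeff of dy ∧ dz: 0
Step 2: Apply d again to each 2-form coefficient. The only possible 3-form in R^3 is dx ∧ dy ∧ dz, with coefficient
  ∂(coeff of dy∧dz)/∂x - ∂(coeff of dx∧dz)/∂y + ∂(coeff of dx∧dy)/∂z
  = ∂/∂x (0) - ∂/∂y (3*x + z) + ∂/∂z (1 - 3*y).
Each of these terms simplifies to sums of mixed partials that cancel in pairs. The result is 0 (by equality of mixed partials for smooth functions — Schwarz / Clairaut).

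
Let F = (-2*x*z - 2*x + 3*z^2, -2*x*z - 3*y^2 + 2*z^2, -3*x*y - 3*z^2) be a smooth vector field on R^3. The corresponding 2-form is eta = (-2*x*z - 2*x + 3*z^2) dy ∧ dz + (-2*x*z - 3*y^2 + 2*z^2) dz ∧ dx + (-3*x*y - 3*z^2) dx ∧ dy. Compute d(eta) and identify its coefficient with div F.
d(eta) = (-6*y - 8*z - 2) dx ∧ dy ∧ dz; div F = -6*y - 8*z - 2

For a 2-form in R^3 of the form above, applying d gives a 3-form with coefficient ∂P/∂x + ∂Q/∂y + ∂R/∂z:
  ∂P/∂x = -2*z - 2
  ∂Q/∂y = -6*y
  ∂R/∂z = -6*z
Sum = -6*y - 8*z - 2, which is exactly div F.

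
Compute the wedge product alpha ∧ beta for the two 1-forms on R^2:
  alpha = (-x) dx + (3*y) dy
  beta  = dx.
alpha ∧ beta = (-3*y) dx ∧ dy

Distribute the wedge, using dx_i ∧ dx_j = -dx_j ∧ dx_i and dx_i ∧ dx_i = 0. For each pair (i, j) with i < j, the coefficient of dx_i ∧ dx_j in alpha ∧ beta is (alpha_i * beta_j - alpha_j * beta_i). Collecting: alpha ∧ beta = (-3*y) dx ∧ dy.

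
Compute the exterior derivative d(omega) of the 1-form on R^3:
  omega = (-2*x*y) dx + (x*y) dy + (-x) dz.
d(omega) = (2*x + y) dx ∧ dy + (-1) dx ∧ dz

For a 1-form omega = sum_i f_i dx_i, the exterior derivative is
  d(omega) = sum_{i < j} (∂f_j/∂x_i - ∂f_i/∂x_j) dx_i ∧ dx_j.
  coefficient of dx ∧ dy: ∂f_2/∂x - ∂f_1/∂y = ∂(x*y)/∂x - ∂(-2*x*y)/∂y = 2*x + y
  coefficient of dx ∧ dz: ∂f_3/∂x - ∂f_1/∂z = ∂(-x)/∂x - ∂(-2*x*y)/∂z = -1
Assembling: d(omega) = (2*x + y) dx ∧ dy + (-1) dx ∧ dz.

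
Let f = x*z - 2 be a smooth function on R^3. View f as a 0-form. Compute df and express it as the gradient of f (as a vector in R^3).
df = (z) dx + (0) dy + (x) dz; grad f = (z, 0, x)

For a 0-form f, d f = (∂f/∂x) dx + (∂f/∂y) dy + (∂f/∂z) dz. The components of the vector representation are exactly the entries of grad f in Cartesian coordinates:
  ∂f/∂x = z
  ∂f/∂y = 0
  ∂f/∂z = x.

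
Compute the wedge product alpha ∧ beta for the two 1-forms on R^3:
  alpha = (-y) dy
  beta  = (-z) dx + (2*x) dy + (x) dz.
alpha ∧ beta = (-y*z) dx ∧ dy + (-x*y) dy ∧ dz

Distribute the wedge, using dx_i ∧ dx_j = -dx_j ∧ dx_i and dx_i ∧ dx_i = 0. For each pair (i, j) with i < j, the coefficient of dx_i ∧ dx_j in alpha ∧ beta is (alpha_i * beta_j - alpha_j * beta_i). Collecting: alpha ∧ beta = (-y*z) dx ∧ dy + (-x*y) dy ∧ dz.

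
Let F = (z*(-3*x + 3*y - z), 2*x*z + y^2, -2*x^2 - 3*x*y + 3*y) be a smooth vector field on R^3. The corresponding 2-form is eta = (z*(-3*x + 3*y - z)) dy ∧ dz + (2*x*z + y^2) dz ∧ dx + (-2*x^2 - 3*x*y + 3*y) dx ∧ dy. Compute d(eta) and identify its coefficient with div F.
d(eta) = (2*y - 3*z) dx ∧ dy ∧ dz; div F = 2*y - 3*z

For a 2-form in R^3 of the form above, applying d gives a 3-form with coefficient ∂P/∂x + ∂Q/∂y + ∂R/∂z:
  ∂P/∂x = -3*z
  ∂Q/∂y = 2*y
  ∂R/∂z = 0
Sum = 2*y - 3*z, which is exactly div F.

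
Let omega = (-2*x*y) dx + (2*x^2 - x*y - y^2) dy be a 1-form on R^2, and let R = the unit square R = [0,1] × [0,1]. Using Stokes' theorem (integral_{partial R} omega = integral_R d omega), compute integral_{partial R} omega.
integral_(partial R) omega = 5/2

Stokes: integral_partial_R omega = integral_R d omega with d omega = (∂Q/∂x - ∂P/∂y) dx ∧ dy.
  ∂Q/∂x = 4*x - y
  ∂P/∂y = -2*x
  integrand = ∂Q/∂x - ∂P/∂y = 6*x - y.
Integrating over R: integral_0^1 integral_0^1 (6*x - y) dx dy = 5/2.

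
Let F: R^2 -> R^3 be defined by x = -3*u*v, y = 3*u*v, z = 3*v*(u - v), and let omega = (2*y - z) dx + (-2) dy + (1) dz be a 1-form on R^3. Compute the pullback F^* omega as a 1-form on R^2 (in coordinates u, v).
F^* omega = (3*v*(-3*u*v - 3*v^2 - 1)) du + (-9*u^2*v - 9*u*v^2 - 3*u - 6*v) dv

Using F^*(f dg) = (f ∘ F) d(g ∘ F), substitute each coordinate x_i by F_i(u, v) in f_i, and replace dx_i by d F_i = (∂F_i/∂u) du + (∂F_i/∂v) dv.
  For the x component: f_1(F) = 3*v*(u + v); d F_1 = (-3*v) du + (-3*u) dv
  For the y component: f_2(F) = -2; d F_2 = (3*v) du + (3*u) dv
  For the z component: f_3(F) = 1; d F_3 = (3*v) du + (3*u - 6*v) dv
Combining and collecting du, dv coefficients:
  coeff of du: 3*v*(-3*u*v - 3*v^2 - 1)
  coeff of dv: -9*u^2*v - 9*u*v^2 - 3*u - 6*v
F^* omega = (3*v*(-3*u*v - 3*v^2 - 1)) du + (-9*u^2*v - 9*u*v^2 - 3*u - 6*v) dv.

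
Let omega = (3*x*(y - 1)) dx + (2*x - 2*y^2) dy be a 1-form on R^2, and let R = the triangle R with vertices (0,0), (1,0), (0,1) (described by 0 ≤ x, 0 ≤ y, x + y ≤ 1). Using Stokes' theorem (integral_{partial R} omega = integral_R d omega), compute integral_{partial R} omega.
integral_(partial R) omega = 1/2

Stokes: integral_partial_R omega = integral_R d omega with d omega = (∂Q/∂x - ∂P/∂y) dx ∧ dy.
  ∂Q/∂x = 2
  ∂P/∂y = 3*x
  integrand = ∂Q/∂x - ∂P/∂y = 2 - 3*x.
Integrating over R: integral_0^1 integral_0^{1-x} (2 - 3*x) dy dx = 1/2.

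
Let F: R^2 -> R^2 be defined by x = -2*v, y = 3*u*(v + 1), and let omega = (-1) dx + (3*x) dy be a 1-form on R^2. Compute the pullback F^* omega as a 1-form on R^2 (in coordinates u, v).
F^* omega = (18*v*(-v - 1)) du + (-18*u*v + 2) dv

Using F^*(f dg) = (f ∘ F) d(g ∘ F), substitute each coordinate x_i by F_i(u, v) in f_i, and replace dx_i by d F_i = (∂F_i/∂u) du + (∂F_i/∂v) dv.
  For the x component: f_1(F) = -1; d F_1 = (0) du + (-2) dv
  For the y component: f_2(F) = -6*v; d F_2 = (3*v + 3) du + (3*u) dv
Combining and collecting du, dv coefficients:
  coeff of du: 18*v*(-v - 1)
  coeff of dv: -18*u*v + 2
F^* omega = (18*v*(-v - 1)) du + (-18*u*v + 2) dv.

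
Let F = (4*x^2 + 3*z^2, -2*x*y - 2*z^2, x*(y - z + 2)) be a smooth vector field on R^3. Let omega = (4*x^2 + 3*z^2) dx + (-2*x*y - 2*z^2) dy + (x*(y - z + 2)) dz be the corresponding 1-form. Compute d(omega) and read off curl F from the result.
d(omega) = (x + 4*z) dy ∧ dz + (-y + 7*z - 2) dz ∧ dx + (-2*y) dx ∧ dy; curl F = (x + 4*z, -y + 7*z - 2, -2*y)

d omega = sum_{i<j} (∂f_j/∂x_i - ∂f_i/∂x_j) dx_i ∧ dx_j. Under the identification (dy ∧ dz, dz ∧ dx, dx ∧ dy) ↔ (e_x, e_y, e_z), the coefficients are exactly the components of curl F. Compute:
  ∂R/∂y - ∂Q/∂z = (x) - (-4*z) = x + 4*z
  ∂P/∂z - ∂R/∂x = (6*z) - (y - z + 2) = -y + 7*z - 2
  ∂Q/∂x - ∂P/∂y = (-2*y) - (0) = -2*y.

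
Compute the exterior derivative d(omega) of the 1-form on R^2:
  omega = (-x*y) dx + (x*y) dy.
d(omega) = (x + y) dx ∧ dy

For a 1-form omega = sum_i f_i dx_i, the exterior derivative is
  d(omega) = sum_{i < j} (∂f_j/∂x_i - ∂f_i/∂x_j) dx_i ∧ dx_j.
  coefficient of dx ∧ dy: ∂f_2/∂x - ∂f_1/∂y = ∂(x*y)/∂x - ∂(-x*y)/∂y = x + y
Assembling: d(omega) = (x + y) dx ∧ dy.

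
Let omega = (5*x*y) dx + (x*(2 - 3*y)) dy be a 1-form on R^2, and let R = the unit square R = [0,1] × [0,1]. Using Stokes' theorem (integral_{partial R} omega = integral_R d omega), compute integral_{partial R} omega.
integral_(partial R) omega = -2

Stokes: integral_partial_R omega = integral_R d omega with d omega = (∂Q/∂x - ∂P/∂y) dx ∧ dy.
  ∂Q/∂x = 2 - 3*y
  ∂P/∂y = 5*x
  integrand = ∂Q/∂x - ∂P/∂y = -5*x - 3*y + 2.
Integrating over R: integral_0^1 integral_0^1 (-5*x - 3*y + 2) dx dy = -2.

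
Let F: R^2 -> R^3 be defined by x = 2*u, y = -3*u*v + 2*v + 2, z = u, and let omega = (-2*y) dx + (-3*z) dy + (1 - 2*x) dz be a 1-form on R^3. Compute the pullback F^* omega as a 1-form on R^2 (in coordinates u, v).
F^* omega = (21*u*v - 4*u - 8*v - 7) du + (3*u*(3*u - 2)) dv

Using F^*(f dg) = (f ∘ F) d(g ∘ F), substitute each coordinate x_i by F_i(u, v) in f_i, and replace dx_i by d F_i = (∂F_i/∂u) du + (∂F_i/∂v) dv.
  For the x component: f_1(F) = 6*u*v - 4*v - 4; d F_1 = (2) du + (0) dv
  For the y component: f_2(F) = -3*u; d F_2 = (-3*v) du + (2 - 3*u) dv
  For the z component: f_3(F) = 1 - 4*u; d F_3 = (1) du + (0) dv
Combining and collecting du, dv coefficients:
  coeff of du: 21*u*v - 4*u - 8*v - 7
  coeff of dv: 3*u*(3*u - 2)
F^* omega = (21*u*v - 4*u - 8*v - 7) du + (3*u*(3*u - 2)) dv.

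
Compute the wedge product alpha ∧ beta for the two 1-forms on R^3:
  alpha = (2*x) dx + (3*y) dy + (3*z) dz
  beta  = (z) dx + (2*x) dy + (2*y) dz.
alpha ∧ beta = (4*x^2 - 3*y*z) dx ∧ dy + (4*x*y - 3*z^2) dx ∧ dz + (-6*x*z + 6*y^2) dy ∧ dz

Distribute the wedge, using dx_i ∧ dx_j = -dx_j ∧ dx_i and dx_i ∧ dx_i = 0. For each pair (i, j) with i < j, the coefficient of dx_i ∧ dx_j in alpha ∧ beta is (alpha_i * beta_j - alpha_j * beta_i). Collecting: alpha ∧ beta = (4*x^2 - 3*y*z) dx ∧ dy + (4*x*y - 3*z^2) dx ∧ dz + (-6*x*z + 6*y^2) dy ∧ dz.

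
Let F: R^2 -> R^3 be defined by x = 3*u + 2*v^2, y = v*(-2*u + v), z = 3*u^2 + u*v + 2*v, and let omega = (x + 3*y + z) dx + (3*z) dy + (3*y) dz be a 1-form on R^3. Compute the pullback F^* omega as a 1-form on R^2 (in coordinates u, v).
F^* omega = (-54*u^2*v + 9*u^2 + 6*u*v^2 - 15*u*v + 9*u + 3*v^3 + 3*v^2 + 6*v) du + (-18*u^3 + 18*u^2*v - 11*u*v^2 - 12*u*v + 20*v^3 + 26*v^2) dv

Using F^*(f dg) = (f ∘ F) d(g ∘ F), substitute each coordinate x_i by F_i(u, v) in f_i, and replace dx_i by d F_i = (∂F_i/∂u) du + (∂F_i/∂v) dv.
  For the x component: f_1(F) = 3*u^2 - 5*u*v + 3*u + 5*v^2 + 2*v; d F_1 = (3) du + (4*v) dv
  For the y component: f_2(F) = 9*u^2 + 3*u*v + 6*v; d F_2 = (-2*v) du + (-2*u + 2*v) dv
  For the z component: f_3(F) = 3*v*(-2*u + v); d F_3 = (6*u + v) du + (u + 2) dv
Combining and collecting du, dv coefficients:
  coeff of du: -54*u^2*v + 9*u^2 + 6*u*v^2 - 15*u*v + 9*u + 3*v^3 + 3*v^2 + 6*v
  coeff of dv: -18*u^3 + 18*u^2*v - 11*u*v^2 - 12*u*v + 20*v^3 + 26*v^2
F^* omega = (-54*u^2*v + 9*u^2 + 6*u*v^2 - 15*u*v + 9*u + 3*v^3 + 3*v^2 + 6*v) du + (-18*u^3 + 18*u^2*v - 11*u*v^2 - 12*u*v + 20*v^3 + 26*v^2) dv.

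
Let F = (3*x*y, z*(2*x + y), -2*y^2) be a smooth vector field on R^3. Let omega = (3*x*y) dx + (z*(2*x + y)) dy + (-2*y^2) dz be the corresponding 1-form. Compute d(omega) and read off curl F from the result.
d(omega) = (-2*x - 5*y) dy ∧ dz + (0) dz ∧ dx + (-3*x + 2*z) dx ∧ dy; curl F = (-2*x - 5*y, 0, -3*x + 2*z)

d omega = sum_{i<j} (∂f_j/∂x_i - ∂f_i/∂x_j) dx_i ∧ dx_j. Under the identification (dy ∧ dz, dz ∧ dx, dx ∧ dy) ↔ (e_x, e_y, e_z), the coefficients are exactly the components of curl F. Compute:
  ∂R/∂y - ∂Q/∂z = (-4*y) - (2*x + y) = -2*x - 5*y
  ∂P/∂z - ∂R/∂x = (0) - (0) = 0
  ∂Q/∂x - ∂P/∂y = (2*z) - (3*x) = -3*x + 2*z.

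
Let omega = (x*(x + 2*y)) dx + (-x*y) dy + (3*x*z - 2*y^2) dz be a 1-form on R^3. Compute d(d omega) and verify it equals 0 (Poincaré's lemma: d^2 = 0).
d(d omega) = 0

Step 1: d omega = sum_{i<j} (∂f_j/∂x_i - ∂f_i/∂x_j) dx_i ∧ dx_j:
  coeff of dx ∧ dy: -2*x - y
  coeff of dx ∧ dz: 3*z
  coeff of dy ∧ dz: -4*y
Step 2: Apply d again to each 2-form coefficient. The only possible 3-form in R^3 is dx ∧ dy ∧ dz, with coefficient
  ∂(coeff of dy∧dz)/∂x - ∂(coeff of dx∧dz)/∂y + ∂(coeff of dx∧dy)/∂z
  = ∂/∂x (-4*y) - ∂/∂y (3*z) + ∂/∂z (-2*x - y).
Each of these terms simplifies to sums of mixed partials that cancel in pairs. The result is 0 (by equality of mixed partials for smooth functions — Schwarz / Clairaut).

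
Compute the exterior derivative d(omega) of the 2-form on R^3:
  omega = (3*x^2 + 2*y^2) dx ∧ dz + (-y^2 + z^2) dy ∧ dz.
d(omega) = (-4*y) dx ∧ dy ∧ dz

For a 2-form omega = sum_{i<j} g_{ij} dx_i ∧ dx_j, the exterior derivative is
  d(omega) = sum_{i<j} d(g_{ij}) ∧ dx_i ∧ dx_j = sum_{i<j, k} (∂g_{ij}/∂x_k) dx_k ∧ dx_i ∧ dx_j.
Expand each term, using dx_k ∧ dx_i ∧ dx_j = sgn(permutation) dx_{(a)} ∧ dx_{(b)} ∧ dx_{(c)} with (a < b < c) sorted:
  d(3*x^2 + 2*y^2) includes (∂/∂y)(3*x^2 + 2*y^2) dy = (4*y) dy, which multiplied by dx ∧ dz gives (-4*y) dx ∧ dy ∧ dz
Collecting like 3-forms: d(omega) = (-4*y) dx ∧ dy ∧ dz.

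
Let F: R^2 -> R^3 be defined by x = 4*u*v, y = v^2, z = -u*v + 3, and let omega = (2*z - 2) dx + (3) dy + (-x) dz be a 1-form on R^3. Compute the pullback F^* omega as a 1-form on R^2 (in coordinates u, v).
F^* omega = (4*v*(-u*v + 4)) du + (-4*u^2*v + 16*u + 6*v) dv

Using F^*(f dg) = (f ∘ F) d(g ∘ F), substitute each coordinate x_i by F_i(u, v) in f_i, and replace dx_i by d F_i = (∂F_i/∂u) du + (∂F_i/∂v) dv.
  For the x component: f_1(F) = -2*u*v + 4; d F_1 = (4*v) du + (4*u) dv
  For the y component: f_2(F) = 3; d F_2 = (0) du + (2*v) dv
  For the z component: f_3(F) = -4*u*v; d F_3 = (-v) du + (-u) dv
Combining and collecting du, dv coefficients:
  coeff of du: 4*v*(-u*v + 4)
  coeff of dv: -4*u^2*v + 16*u + 6*v
F^* omega = (4*v*(-u*v + 4)) du + (-4*u^2*v + 16*u + 6*v) dv.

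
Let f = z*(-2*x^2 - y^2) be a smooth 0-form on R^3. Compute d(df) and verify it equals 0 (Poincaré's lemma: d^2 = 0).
d(df) = 0

Step 1: df = sum_i (∂f/∂x_i) dx_i = (-4*x*z) dx + (-2*y*z) dy + (-2*x^2 - y^2) dz.
Step 2: Apply d again. Using the 1-form formula, the coefficient of dx ∧ dy in d(df) is ∂^2 f/∂x ∂y - ∂^2 f/∂y ∂x = (0) - (0) = 0 (equality of mixed partials for smooth f).
Similarly for dx ∧ dz and dy ∧ dz — all coefficients vanish. So d(df) = 0.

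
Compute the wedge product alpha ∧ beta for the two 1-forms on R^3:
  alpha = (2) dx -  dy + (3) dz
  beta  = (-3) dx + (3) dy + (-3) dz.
alpha ∧ beta = (3) dx ∧ dy + (3) dx ∧ dz + (-6) dy ∧ dz

Distribute the wedge, using dx_i ∧ dx_j = -dx_j ∧ dx_i and dx_i ∧ dx_i = 0. For each pair (i, j) with i < j, the coefficient of dx_i ∧ dx_j in alpha ∧ beta is (alpha_i * beta_j - alpha_j * beta_i). Collecting: alpha ∧ beta = (3) dx ∧ dy + (3) dx ∧ dz + (-6) dy ∧ dz.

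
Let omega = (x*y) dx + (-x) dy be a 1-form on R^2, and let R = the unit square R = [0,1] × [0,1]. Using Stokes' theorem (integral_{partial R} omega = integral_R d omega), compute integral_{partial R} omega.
integral_(partial R) omega = -3/2

Stokes: integral_partial_R omega = integral_R d omega with d omega = (∂Q/∂x - ∂P/∂y) dx ∧ dy.
  ∂Q/∂x = -1
  ∂P/∂y = x
  integrand = ∂Q/∂x - ∂P/∂y = -x - 1.
Integrating over R: integral_0^1 integral_0^1 (-x - 1) dx dy = -3/2.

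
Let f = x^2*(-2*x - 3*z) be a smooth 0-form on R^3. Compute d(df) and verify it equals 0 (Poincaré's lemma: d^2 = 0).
d(df) = 0

Step 1: df = sum_i (∂f/∂x_i) dx_i = (6*x*(-x - z)) dx + (0) dy + (-3*x^2) dz.
Step 2: Apply d again. Using the 1-form formula, the coefficient of dx ∧ dy in d(df) is ∂^2 f/∂x ∂y - ∂^2 f/∂y ∂x = (0) - (0) = 0 (equality of mixed partials for smooth f).
Similarly for dx ∧ dz and dy ∧ dz — all coefficients vanish. So d(df) = 0.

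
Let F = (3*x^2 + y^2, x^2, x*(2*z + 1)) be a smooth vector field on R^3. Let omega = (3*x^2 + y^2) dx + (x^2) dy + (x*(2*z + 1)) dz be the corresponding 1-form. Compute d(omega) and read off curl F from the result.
d(omega) = (0) dy ∧ dz + (-2*z - 1) dz ∧ dx + (2*x - 2*y) dx ∧ dy; curl F = (0, -2*z - 1, 2*x - 2*y)

d omega = sum_{i<j} (∂f_j/∂x_i - ∂f_i/∂x_j) dx_i ∧ dx_j. Under the identification (dy ∧ dz, dz ∧ dx, dx ∧ dy) ↔ (e_x, e_y, e_z), the coefficients are exactly the components of curl F. Compute:
  ∂R/∂y - ∂Q/∂z = (0) - (0) = 0
  ∂P/∂z - ∂R/∂x = (0) - (2*z + 1) = -2*z - 1
  ∂Q/∂x - ∂P/∂y = (2*x) - (2*y) = 2*x - 2*y.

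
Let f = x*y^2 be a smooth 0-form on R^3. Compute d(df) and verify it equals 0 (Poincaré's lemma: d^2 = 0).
d(df) = 0

Step 1: df = sum_i (∂f/∂x_i) dx_i = (y^2) dx + (2*x*y) dy + (0) dz.
Step 2: Apply d again. Using the 1-form formula, the coefficient of dx ∧ dy in d(df) is ∂^2 f/∂x ∂y - ∂^2 f/∂y ∂x = (2*y) - (2*y) = 0 (equality of mixed partials for smooth f).
Similarly for dx ∧ dz and dy ∧ dz — all coefficients vanish. So d(df) = 0.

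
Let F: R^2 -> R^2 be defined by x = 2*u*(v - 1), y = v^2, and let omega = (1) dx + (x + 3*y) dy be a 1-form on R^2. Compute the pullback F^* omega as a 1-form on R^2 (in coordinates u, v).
F^* omega = (2*v - 2) du + (4*u*v^2 - 4*u*v + 2*u + 6*v^3) dv

Using F^*(f dg) = (f ∘ F) d(g ∘ F), substitute each coordinate x_i by F_i(u, v) in f_i, and replace dx_i by d F_i = (∂F_i/∂u) du + (∂F_i/∂v) dv.
  For the x component: f_1(F) = 1; d F_1 = (2*v - 2) du + (2*u) dv
  For the y component: f_2(F) = 2*u*v - 2*u + 3*v^2; d F_2 = (0) du + (2*v) dv
Combining and collecting du, dv coefficients:
  coeff of du: 2*v - 2
  coeff of dv: 4*u*v^2 - 4*u*v + 2*u + 6*v^3
F^* omega = (2*v - 2) du + (4*u*v^2 - 4*u*v + 2*u + 6*v^3) dv.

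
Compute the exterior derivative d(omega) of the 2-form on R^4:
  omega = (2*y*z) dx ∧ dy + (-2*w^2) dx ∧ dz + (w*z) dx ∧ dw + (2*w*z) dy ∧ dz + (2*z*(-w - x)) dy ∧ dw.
d(omega) = (2*y) dx ∧ dy ∧ dz + (-5*w) dx ∧ dz ∧ dw + (2*w + 2*x + 2*z) dy ∧ dz ∧ dw + (-2*z) dx ∧ dy ∧ dw

For a 2-form omega = sum_{i<j} g_{ij} dx_i ∧ dx_j, the exterior derivative is
  d(omega) = sum_{i<j} d(g_{ij}) ∧ dx_i ∧ dx_j = sum_{i<j, k} (∂g_{ij}/∂x_k) dx_k ∧ dx_i ∧ dx_j.
Expand each term, using dx_k ∧ dx_i ∧ dx_j = sgn(permutation) dx_{(a)} ∧ dx_{(b)} ∧ dx_{(c)} with (a < b < c) sorted:
  d(2*y*z) includes (∂/∂z)(2*y*z) dz = (2*y) dz, which multiplied by dx ∧ dy gives (2*y) dx ∧ dy ∧ dz
  d(-2*w^2) includes (∂/∂w)(-2*w^2) dw = (-4*w) dw, which multiplied by dx ∧ dz gives (-4*w) dx ∧ dz ∧ dw
  d(w*z) includes (∂/∂z)(w*z) dz = (w) dz, which multiplied by dx ∧ dw gives (-w) dx ∧ dz ∧ dw
  d(2*w*z) includes (∂/∂w)(2*w*z) dw = (2*z) dw, which multiplied by dy ∧ dz gives (2*z) dy ∧ dz ∧ dw
  d(2*z*(-w - x)) includes (∂/∂x)(2*z*(-w - x)) dx = (-2*z) dx, which multiplied by dy ∧ dw gives (-2*z) dx ∧ dy ∧ dw
  d(2*z*(-w - x)) includes (∂/∂z)(2*z*(-w - x)) dz = (-2*w - 2*x) dz, which multiplied by dy ∧ dw gives (2*w + 2*x) dy ∧ dz ∧ dw
Collecting like 3-forms: d(omega) = (2*y) dx ∧ dy ∧ dz + (-5*w) dx ∧ dz ∧ dw + (2*w + 2*x + 2*z) dy ∧ dz ∧ dw + (-2*z) dx ∧ dy ∧ dw.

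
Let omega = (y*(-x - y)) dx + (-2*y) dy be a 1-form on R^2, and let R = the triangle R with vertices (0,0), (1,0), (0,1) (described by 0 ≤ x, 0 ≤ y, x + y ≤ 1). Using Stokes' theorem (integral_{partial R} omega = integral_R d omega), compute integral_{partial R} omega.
integral_(partial R) omega = 1/2

Stokes: integral_partial_R omega = integral_R d omega with d omega = (∂Q/∂x - ∂P/∂y) dx ∧ dy.
  ∂Q/∂x = 0
  ∂P/∂y = -x - 2*y
  integrand = ∂Q/∂x - ∂P/∂y = x + 2*y.
Integrating over R: integral_0^1 integral_0^{1-x} (x + 2*y) dy dx = 1/2.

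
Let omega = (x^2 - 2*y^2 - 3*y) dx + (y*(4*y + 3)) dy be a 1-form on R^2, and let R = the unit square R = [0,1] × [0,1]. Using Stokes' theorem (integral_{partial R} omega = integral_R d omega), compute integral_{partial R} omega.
integral_(partial R) omega = 5

Stokes: integral_partial_R omega = integral_R d omega with d omega = (∂Q/∂x - ∂P/∂y) dx ∧ dy.
  ∂Q/∂x = 0
  ∂P/∂y = -4*y - 3
  integrand = ∂Q/∂x - ∂P/∂y = 4*y + 3.
Integrating over R: integral_0^1 integral_0^1 (4*y + 3) dx dy = 5.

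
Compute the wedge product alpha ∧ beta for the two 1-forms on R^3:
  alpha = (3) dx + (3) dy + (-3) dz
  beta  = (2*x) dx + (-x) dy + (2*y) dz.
alpha ∧ beta = (-9*x) dx ∧ dy + (6*x + 6*y) dx ∧ dz + (-3*x + 6*y) dy ∧ dz

Distribute the wedge, using dx_i ∧ dx_j = -dx_j ∧ dx_i and dx_i ∧ dx_i = 0. For each pair (i, j) with i < j, the coefficient of dx_i ∧ dx_j in alpha ∧ beta is (alpha_i * beta_j - alpha_j * beta_i). Collecting: alpha ∧ beta = (-9*x) dx ∧ dy + (6*x + 6*y) dx ∧ dz + (-3*x + 6*y) dy ∧ dz.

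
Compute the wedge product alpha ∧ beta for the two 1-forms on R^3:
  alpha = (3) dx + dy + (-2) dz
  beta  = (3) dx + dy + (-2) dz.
alpha ∧ beta = 0

Distribute the wedge, using dx_i ∧ dx_j = -dx_j ∧ dx_i and dx_i ∧ dx_i = 0. For each pair (i, j) with i < j, the coefficient of dx_i ∧ dx_j in alpha ∧ beta is (alpha_i * beta_j - alpha_j * beta_i). Collecting: alpha ∧ beta = 0.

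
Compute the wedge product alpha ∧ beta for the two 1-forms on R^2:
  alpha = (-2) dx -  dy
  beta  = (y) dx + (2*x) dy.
alpha ∧ beta = (-4*x + y) dx ∧ dy

Distribute the wedge, using dx_i ∧ dx_j = -dx_j ∧ dx_i and dx_i ∧ dx_i = 0. For each pair (i, j) with i < j, the coefficient of dx_i ∧ dx_j in alpha ∧ beta is (alpha_i * beta_j - alpha_j * beta_i). Collecting: alpha ∧ beta = (-4*x + y) dx ∧ dy.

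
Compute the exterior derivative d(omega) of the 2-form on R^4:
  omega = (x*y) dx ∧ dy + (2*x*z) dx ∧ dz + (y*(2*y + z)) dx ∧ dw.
d(omega) = (-4*y - z) dx ∧ dy ∧ dw + (-y) dx ∧ dz ∧ dw

For a 2-form omega = sum_{i<j} g_{ij} dx_i ∧ dx_j, the exterior derivative is
  d(omega) = sum_{i<j} d(g_{ij}) ∧ dx_i ∧ dx_j = sum_{i<j, k} (∂g_{ij}/∂x_k) dx_k ∧ dx_i ∧ dx_j.
Expand each term, using dx_k ∧ dx_i ∧ dx_j = sgn(permutation) dx_{(a)} ∧ dx_{(b)} ∧ dx_{(c)} with (a < b < c) sorted:
  d(y*(2*y + z)) includes (∂/∂y)(y*(2*y + z)) dy = (4*y + z) dy, which multiplied by dx ∧ dw gives (-4*y - z) dx ∧ dy ∧ dw
  d(y*(2*y + z)) includes (∂/∂z)(y*(2*y + z)) dz = (y) dz, which multiplied by dx ∧ dw gives (-y) dx ∧ dz ∧ dw
Collecting like 3-forms: d(omega) = (-4*y - z) dx ∧ dy ∧ dw + (-y) dx ∧ dz ∧ dw.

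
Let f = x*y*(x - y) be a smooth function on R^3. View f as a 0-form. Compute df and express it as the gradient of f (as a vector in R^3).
df = (y*(2*x - y)) dx + (x*(x - 2*y)) dy + (0) dz; grad f = (y*(2*x - y), x*(x - 2*y), 0)

For a 0-form f, d f = (∂f/∂x) dx + (∂f/∂y) dy + (∂f/∂z) dz. The components of the vector representation are exactly the entries of grad f in Cartesian coordinates:
  ∂f/∂x = y*(2*x - y)
  ∂f/∂y = x*(x - 2*y)
  ∂f/∂z = 0.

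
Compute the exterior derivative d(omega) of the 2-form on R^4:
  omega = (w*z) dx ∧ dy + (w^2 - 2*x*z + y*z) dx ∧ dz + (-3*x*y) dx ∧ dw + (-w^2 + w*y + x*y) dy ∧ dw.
d(omega) = (w - z) dx ∧ dy ∧ dz + (3*x + y + z) dx ∧ dy ∧ dw + (2*w) dx ∧ dz ∧ dw

For a 2-form omega = sum_{i<j} g_{ij} dx_i ∧ dx_j, the exterior derivative is
  d(omega) = sum_{i<j} d(g_{ij}) ∧ dx_i ∧ dx_j = sum_{i<j, k} (∂g_{ij}/∂x_k) dx_k ∧ dx_i ∧ dx_j.
Expand each term, using dx_k ∧ dx_i ∧ dx_j = sgn(permutation) dx_{(a)} ∧ dx_{(b)} ∧ dx_{(c)} with (a < b < c) sorted:
  d(w*z) includes (∂/∂z)(w*z) dz = (w) dz, which multiplied by dx ∧ dy gives (w) dx ∧ dy ∧ dz
  d(w*z) includes (∂/∂w)(w*z) dw = (z) dw, which multiplied by dx ∧ dy gives (z) dx ∧ dy ∧ dw
  d(w^2 - 2*x*z + y*z) includes (∂/∂y)(w^2 - 2*x*z + y*z) dy = (z) dy, which multiplied by dx ∧ dz gives (-z) dx ∧ dy ∧ dz
  d(w^2 - 2*x*z + y*z) includes (∂/∂w)(w^2 - 2*x*z + y*z) dw = (2*w) dw, which multiplied by dx ∧ dz gives (2*w) dx ∧ dz ∧ dw
  d(-3*x*y) includes (∂/∂y)(-3*x*y) dy = (-3*x) dy, which multiplied by dx ∧ dw gives (3*x) dx ∧ dy ∧ dw
  d(-w^2 + w*y + x*y) includes (∂/∂x)(-w^2 + w*y + x*y) dx = (y) dx, which multiplied by dy ∧ dw gives (y) dx ∧ dy ∧ dw
Collecting like 3-forms: d(omega) = (w - z) dx ∧ dy ∧ dz + (3*x + y + z) dx ∧ dy ∧ dw + (2*w) dx ∧ dz ∧ dw.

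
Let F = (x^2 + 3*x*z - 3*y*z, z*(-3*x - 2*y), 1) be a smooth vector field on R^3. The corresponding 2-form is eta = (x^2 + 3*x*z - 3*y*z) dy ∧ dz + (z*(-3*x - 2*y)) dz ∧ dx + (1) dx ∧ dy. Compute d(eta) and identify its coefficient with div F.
d(eta) = (2*x + z) dx ∧ dy ∧ dz; div F = 2*x + z

For a 2-form in R^3 of the form above, applying d gives a 3-form with coefficient ∂P/∂x + ∂Q/∂y + ∂R/∂z:
  ∂P/∂x = 2*x + 3*z
  ∂Q/∂y = -2*z
  ∂R/∂z = 0
Sum = 2*x + z, which is exactly div F.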